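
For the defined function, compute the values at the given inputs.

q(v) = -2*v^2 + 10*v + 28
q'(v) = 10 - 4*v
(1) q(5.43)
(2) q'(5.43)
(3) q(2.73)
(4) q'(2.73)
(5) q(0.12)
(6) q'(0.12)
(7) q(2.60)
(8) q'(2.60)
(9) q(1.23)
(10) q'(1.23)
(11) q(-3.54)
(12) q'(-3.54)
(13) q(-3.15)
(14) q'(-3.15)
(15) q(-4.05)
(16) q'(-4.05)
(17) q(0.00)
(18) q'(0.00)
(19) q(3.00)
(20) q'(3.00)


(1) = 23.33
(2) = -11.72
(3) = 40.39
(4) = -0.92
(5) = 29.17
(6) = 9.52
(7) = 40.48
(8) = -0.40
(9) = 37.27
(10) = 5.08
(11) = -32.46
(12) = 24.16
(13) = -23.34
(14) = 22.60
(15) = -45.30
(16) = 26.20
(17) = 28.00
(18) = 10.00
(19) = 40.00
(20) = -2.00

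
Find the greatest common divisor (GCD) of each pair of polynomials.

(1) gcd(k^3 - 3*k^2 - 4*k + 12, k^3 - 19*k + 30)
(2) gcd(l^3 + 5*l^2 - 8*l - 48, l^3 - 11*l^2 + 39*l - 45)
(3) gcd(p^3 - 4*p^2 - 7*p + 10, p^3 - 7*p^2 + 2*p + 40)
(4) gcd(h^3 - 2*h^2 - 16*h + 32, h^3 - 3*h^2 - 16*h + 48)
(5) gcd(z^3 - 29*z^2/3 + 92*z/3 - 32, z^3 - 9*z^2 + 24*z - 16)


(1) = k^2 - 5*k + 6
(2) = gcd((l - 3)*(l + 4)^2, (l - 5)*(l - 3)^2) = l - 3
(3) = p^2 - 3*p - 10
(4) = h^2 - 16
(5) = gcd((z - 4)*(z - 3)*(z - 8/3), (z - 4)^2*(z - 1)) = z - 4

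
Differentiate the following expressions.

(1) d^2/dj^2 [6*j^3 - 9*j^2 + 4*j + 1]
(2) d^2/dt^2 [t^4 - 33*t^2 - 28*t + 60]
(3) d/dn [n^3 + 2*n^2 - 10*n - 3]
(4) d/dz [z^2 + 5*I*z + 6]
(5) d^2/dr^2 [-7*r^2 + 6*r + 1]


(1) = 36*j - 18
(2) = 12*t^2 - 66
(3) = 3*n^2 + 4*n - 10
(4) = 2*z + 5*I
(5) = -14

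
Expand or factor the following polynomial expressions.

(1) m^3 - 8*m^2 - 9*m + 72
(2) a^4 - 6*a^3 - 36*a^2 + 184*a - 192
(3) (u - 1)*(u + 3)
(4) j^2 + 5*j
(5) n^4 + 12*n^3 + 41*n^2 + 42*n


(1) = (m - 8)*(m - 3)*(m + 3)
(2) = (a - 8)*(a - 2)^2*(a + 6)
(3) = u^2 + 2*u - 3
(4) = j*(j + 5)
(5) = n*(n + 2)*(n + 3)*(n + 7)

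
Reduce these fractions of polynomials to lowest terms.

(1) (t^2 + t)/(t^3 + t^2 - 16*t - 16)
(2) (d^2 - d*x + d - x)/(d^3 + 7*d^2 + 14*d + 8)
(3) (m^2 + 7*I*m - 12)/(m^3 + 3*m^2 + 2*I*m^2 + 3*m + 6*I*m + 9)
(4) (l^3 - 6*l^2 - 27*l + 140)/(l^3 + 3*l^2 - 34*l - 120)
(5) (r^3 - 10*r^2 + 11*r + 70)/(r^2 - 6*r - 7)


(1) = t/(t^2 - 16)
(2) = (d - x)/(d^2 + 6*d + 8)
(3) = (m + 4*I)/(m^2 + m*(3 - I) - 3*I)
(4) = (l^2 - 11*l + 28)/(l^2 - 2*l - 24)
(5) = (r^2 - 3*r - 10)/(r + 1)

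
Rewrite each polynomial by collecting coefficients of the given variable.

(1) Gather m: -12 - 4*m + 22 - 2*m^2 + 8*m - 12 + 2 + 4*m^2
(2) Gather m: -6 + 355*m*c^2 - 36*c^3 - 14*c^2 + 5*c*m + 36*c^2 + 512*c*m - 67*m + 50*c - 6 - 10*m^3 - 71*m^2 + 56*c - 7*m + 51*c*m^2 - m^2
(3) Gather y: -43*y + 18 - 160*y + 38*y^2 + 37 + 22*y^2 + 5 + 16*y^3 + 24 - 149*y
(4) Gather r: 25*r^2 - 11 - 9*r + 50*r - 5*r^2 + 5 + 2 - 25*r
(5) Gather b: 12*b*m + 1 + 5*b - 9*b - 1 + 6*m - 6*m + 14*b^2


(1) = 2*m^2 + 4*m
(2) = -36*c^3 + 22*c^2 + 106*c - 10*m^3 + m^2*(51*c - 72) + m*(355*c^2 + 517*c - 74) - 12
(3) = 16*y^3 + 60*y^2 - 352*y + 84
(4) = 20*r^2 + 16*r - 4
(5) = 14*b^2 + b*(12*m - 4)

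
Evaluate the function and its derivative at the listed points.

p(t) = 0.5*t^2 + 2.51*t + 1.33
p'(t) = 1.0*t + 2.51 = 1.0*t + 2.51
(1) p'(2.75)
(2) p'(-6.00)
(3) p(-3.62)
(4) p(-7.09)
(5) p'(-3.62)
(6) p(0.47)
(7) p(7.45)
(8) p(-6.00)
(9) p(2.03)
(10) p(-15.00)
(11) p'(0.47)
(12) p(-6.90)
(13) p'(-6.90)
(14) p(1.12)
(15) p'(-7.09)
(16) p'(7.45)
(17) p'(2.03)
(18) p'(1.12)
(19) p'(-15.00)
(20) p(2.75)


(1) = 5.26
(2) = -3.49
(3) = -1.20
(4) = 8.67
(5) = -1.11
(6) = 2.62
(7) = 47.78
(8) = 4.27
(9) = 8.49
(10) = 76.18
(11) = 2.98
(12) = 7.82
(13) = -4.39
(14) = 4.77
(15) = -4.58
(16) = 9.96
(17) = 4.54
(18) = 3.63
(19) = -12.49
(20) = 12.01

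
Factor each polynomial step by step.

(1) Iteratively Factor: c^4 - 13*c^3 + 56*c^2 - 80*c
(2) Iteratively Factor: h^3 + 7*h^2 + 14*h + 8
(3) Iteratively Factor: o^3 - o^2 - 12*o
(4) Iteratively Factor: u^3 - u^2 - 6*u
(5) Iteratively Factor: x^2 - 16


(1) = (c - 4)*(c^3 - 9*c^2 + 20*c) = c*(c - 4)*(c^2 - 9*c + 20) = c*(c - 4)^2*(c - 5)
(2) = (h + 1)*(h^2 + 6*h + 8) = (h + 1)*(h + 2)*(h + 4)
(3) = (o - 4)*(o^2 + 3*o) = (o - 4)*(o + 3)*(o)
(4) = (u + 2)*(u^2 - 3*u) = u*(u + 2)*(u - 3)
(5) = (x + 4)*(x - 4)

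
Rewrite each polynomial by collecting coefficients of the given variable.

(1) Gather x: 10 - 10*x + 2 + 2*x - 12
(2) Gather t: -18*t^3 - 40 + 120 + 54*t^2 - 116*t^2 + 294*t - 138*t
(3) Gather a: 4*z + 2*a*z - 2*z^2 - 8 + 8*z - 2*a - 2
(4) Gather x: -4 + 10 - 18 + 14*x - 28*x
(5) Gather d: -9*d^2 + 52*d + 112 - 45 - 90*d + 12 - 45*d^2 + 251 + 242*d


(1) = -8*x
(2) = -18*t^3 - 62*t^2 + 156*t + 80
(3) = a*(2*z - 2) - 2*z^2 + 12*z - 10
(4) = -14*x - 12
(5) = -54*d^2 + 204*d + 330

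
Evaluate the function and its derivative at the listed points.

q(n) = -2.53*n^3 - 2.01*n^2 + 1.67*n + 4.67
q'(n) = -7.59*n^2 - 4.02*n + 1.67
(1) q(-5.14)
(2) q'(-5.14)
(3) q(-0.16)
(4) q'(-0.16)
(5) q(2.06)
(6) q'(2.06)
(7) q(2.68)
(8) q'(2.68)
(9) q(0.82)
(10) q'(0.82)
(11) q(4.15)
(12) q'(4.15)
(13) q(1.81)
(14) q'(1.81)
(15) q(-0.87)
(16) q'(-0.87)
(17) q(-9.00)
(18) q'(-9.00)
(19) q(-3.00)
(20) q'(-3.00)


(1) = 286.55
(2) = -178.19
(3) = 4.36
(4) = 2.12
(5) = -22.54
(6) = -38.82
(7) = -53.99
(8) = -63.62
(9) = 3.29
(10) = -6.73
(11) = -203.84
(12) = -145.73
(13) = -13.89
(14) = -30.47
(15) = 3.36
(16) = -0.58
(17) = 1671.20
(18) = -576.94
(19) = 49.88
(20) = -54.58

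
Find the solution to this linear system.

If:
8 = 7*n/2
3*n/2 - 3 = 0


Then:
No Solution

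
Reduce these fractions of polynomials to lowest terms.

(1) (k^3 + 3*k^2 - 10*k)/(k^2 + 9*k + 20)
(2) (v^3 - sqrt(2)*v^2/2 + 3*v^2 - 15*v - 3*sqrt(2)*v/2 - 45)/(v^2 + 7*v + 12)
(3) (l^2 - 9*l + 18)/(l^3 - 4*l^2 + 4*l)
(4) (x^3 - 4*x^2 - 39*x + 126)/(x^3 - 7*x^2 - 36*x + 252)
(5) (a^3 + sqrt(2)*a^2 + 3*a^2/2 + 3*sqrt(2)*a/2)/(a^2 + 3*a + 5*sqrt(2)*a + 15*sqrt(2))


(1) = (k^2 - 2*k)/(k + 4)
(2) = (2*v^2 - sqrt(2)*v - 30)/(2*v + 8)
(3) = (l^2 - 9*l + 18)/(l^3 - 4*l^2 + 4*l)
(4) = (x - 3)/(x - 6)
(5) = (2*a^3 + a^2*(2*sqrt(2) + 3) + 3*sqrt(2)*a)/(2*a^2 + a*(6 + 10*sqrt(2)) + 30*sqrt(2))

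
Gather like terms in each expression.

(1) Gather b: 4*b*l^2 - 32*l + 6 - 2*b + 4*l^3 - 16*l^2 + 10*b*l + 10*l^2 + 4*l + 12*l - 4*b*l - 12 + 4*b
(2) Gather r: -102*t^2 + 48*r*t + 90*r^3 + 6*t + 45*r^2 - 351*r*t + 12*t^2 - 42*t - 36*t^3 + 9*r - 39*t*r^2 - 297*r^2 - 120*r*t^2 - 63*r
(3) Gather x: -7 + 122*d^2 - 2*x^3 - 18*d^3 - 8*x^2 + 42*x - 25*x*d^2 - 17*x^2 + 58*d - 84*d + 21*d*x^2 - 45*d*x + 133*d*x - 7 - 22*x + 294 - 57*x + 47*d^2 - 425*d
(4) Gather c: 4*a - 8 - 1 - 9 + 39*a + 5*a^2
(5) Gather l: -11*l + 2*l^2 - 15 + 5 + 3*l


(1) = b*(4*l^2 + 6*l + 2) + 4*l^3 - 6*l^2 - 16*l - 6
(2) = 90*r^3 + r^2*(-39*t - 252) + r*(-120*t^2 - 303*t - 54) - 36*t^3 - 90*t^2 - 36*t
(3) = -18*d^3 + 169*d^2 - 451*d - 2*x^3 + x^2*(21*d - 25) + x*(-25*d^2 + 88*d - 37) + 280
(4) = 5*a^2 + 43*a - 18
(5) = 2*l^2 - 8*l - 10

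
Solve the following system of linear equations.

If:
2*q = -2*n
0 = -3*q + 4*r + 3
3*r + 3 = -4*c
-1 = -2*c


Then:
c = 1/2
n = 11/9
q = -11/9
r = -5/3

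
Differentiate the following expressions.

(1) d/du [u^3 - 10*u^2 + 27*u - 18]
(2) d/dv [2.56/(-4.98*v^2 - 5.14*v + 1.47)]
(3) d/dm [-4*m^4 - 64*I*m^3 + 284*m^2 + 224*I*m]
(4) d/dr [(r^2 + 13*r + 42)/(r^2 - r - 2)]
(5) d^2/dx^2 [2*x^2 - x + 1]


(1) = 3*u^2 - 20*u + 27
(2) = (25.4976*v + 13.1584)/(4.98*v^2 + 5.14*v - 1.47)^2
(3) = -16*m^3 - 192*I*m^2 + 568*m + 224*I
(4) = 2*(-7*r^2 - 44*r + 8)/(r^4 - 2*r^3 - 3*r^2 + 4*r + 4)
(5) = 4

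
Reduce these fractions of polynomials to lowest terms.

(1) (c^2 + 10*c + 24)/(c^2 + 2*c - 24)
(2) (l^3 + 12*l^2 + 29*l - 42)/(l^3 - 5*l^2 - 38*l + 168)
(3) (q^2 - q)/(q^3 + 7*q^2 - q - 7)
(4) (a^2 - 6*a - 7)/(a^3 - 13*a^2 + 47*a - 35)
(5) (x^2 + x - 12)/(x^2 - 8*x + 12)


(1) = (c + 4)/(c - 4)
(2) = (l^2 + 6*l - 7)/(l^2 - 11*l + 28)
(3) = q/(q^2 + 8*q + 7)
(4) = (a + 1)/(a^2 - 6*a + 5)
(5) = (x^2 + x - 12)/(x^2 - 8*x + 12)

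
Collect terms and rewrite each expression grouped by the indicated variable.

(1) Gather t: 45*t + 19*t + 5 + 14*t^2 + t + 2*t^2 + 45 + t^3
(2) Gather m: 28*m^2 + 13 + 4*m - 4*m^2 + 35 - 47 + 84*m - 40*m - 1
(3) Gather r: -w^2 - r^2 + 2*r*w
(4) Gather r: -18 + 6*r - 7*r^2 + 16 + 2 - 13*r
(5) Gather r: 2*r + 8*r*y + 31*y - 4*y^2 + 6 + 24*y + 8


(1) = t^3 + 16*t^2 + 65*t + 50
(2) = 24*m^2 + 48*m
(3) = -r^2 + 2*r*w - w^2
(4) = -7*r^2 - 7*r
(5) = r*(8*y + 2) - 4*y^2 + 55*y + 14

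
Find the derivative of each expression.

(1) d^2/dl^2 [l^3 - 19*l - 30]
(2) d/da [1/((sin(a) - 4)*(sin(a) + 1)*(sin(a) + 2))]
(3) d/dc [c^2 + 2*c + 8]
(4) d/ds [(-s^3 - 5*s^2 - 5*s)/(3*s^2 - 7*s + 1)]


(1) = 6*l
(2) = (-3*sin(a)^2 + 2*sin(a) + 10)*cos(a)/((sin(a) - 4)^2*(sin(a) + 1)^2*(sin(a) + 2)^2)
(3) = 2*c + 2
(4) = (-3*s^4 + 14*s^3 + 47*s^2 - 10*s - 5)/(9*s^4 - 42*s^3 + 55*s^2 - 14*s + 1)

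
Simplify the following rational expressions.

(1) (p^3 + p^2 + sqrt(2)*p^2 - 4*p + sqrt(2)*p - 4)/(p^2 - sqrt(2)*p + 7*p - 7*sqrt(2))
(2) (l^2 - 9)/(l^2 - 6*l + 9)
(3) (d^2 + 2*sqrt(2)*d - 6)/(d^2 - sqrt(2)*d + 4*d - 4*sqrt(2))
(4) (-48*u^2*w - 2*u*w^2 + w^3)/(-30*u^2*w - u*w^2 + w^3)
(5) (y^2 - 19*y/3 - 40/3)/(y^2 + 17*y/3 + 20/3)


(1) = (p^2 + p*(1 + 2*sqrt(2)) + 2*sqrt(2))/(p + 7)
(2) = (l + 3)/(l - 3)
(3) = (d + 3*sqrt(2))/(d + 4)
(4) = (48*u^2 + 2*u*w - w^2)/(30*u^2 + u*w - w^2)
(5) = (y - 8)/(y + 4)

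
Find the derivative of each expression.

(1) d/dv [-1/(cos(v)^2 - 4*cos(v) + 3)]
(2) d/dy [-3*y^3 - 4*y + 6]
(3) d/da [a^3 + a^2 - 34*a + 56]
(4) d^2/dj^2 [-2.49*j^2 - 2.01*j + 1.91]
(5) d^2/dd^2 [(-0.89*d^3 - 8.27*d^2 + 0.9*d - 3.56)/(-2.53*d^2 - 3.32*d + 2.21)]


(1) = 2*(2 - cos(v))*sin(v)/(cos(v)^2 - 4*cos(v) + 3)^2
(2) = -9*y^2 - 4
(3) = 3*a^2 + 2*a - 34
(4) = -4.98000000000000
(5) = (-120.878618*d^3 + 374.982882*d^2 + 175.30353*d + 185.865598)/(16.194277*d^6 + 63.752964*d^5 + 41.222049*d^4 - 74.784328*d^3 - 36.008193*d^2 + 48.645636*d - 10.793861)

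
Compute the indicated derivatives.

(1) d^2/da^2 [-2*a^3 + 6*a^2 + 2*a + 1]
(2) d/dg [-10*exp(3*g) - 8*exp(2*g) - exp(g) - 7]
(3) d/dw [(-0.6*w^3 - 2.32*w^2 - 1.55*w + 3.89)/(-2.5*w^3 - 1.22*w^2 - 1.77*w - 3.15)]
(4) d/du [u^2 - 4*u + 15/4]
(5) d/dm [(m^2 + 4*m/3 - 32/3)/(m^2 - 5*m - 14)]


(1) = 12 - 12*a
(2) = (-30*exp(2*g) - 16*exp(g) - 1)*exp(g)
(3) = (-5.068*w^4 - 5.626*w^3 + 37.0604*w^2 + 24.1076*w + 11.7678)/(6.25*w^6 + 6.1*w^5 + 10.3384*w^4 + 20.0688*w^3 + 10.8189*w^2 + 11.151*w + 9.9225)
(4) = 2*u - 4
(5) = (-19*m^2 - 20*m - 216)/(3*(m^4 - 10*m^3 - 3*m^2 + 140*m + 196))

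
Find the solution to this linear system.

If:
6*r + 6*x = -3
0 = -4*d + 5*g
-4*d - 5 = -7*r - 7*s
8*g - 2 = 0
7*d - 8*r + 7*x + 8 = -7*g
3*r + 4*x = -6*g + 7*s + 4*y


Then:
d = 5/16
g = 1/4
r = 9/16
s = 37/112
x = -17/16
y = -27/32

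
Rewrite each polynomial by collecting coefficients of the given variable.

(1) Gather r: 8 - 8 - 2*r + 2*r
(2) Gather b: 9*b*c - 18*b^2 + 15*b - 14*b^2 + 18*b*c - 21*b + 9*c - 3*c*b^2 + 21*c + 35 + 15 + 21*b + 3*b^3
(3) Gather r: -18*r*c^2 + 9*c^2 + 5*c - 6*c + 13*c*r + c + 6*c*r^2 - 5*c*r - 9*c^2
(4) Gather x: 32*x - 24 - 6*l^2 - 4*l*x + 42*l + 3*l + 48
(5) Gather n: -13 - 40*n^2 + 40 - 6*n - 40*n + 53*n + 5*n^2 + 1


(1) = 0
(2) = 3*b^3 + b^2*(-3*c - 32) + b*(27*c + 15) + 30*c + 50
(3) = 6*c*r^2 + r*(-18*c^2 + 8*c)
(4) = -6*l^2 + 45*l + x*(32 - 4*l) + 24
(5) = -35*n^2 + 7*n + 28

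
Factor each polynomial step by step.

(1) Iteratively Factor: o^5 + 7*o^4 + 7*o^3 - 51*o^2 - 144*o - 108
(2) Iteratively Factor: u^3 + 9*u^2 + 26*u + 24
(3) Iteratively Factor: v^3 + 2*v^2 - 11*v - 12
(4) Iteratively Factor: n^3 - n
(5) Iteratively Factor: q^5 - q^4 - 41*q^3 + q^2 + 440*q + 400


(1) = (o + 3)*(o^4 + 4*o^3 - 5*o^2 - 36*o - 36) = (o + 3)^2*(o^3 + o^2 - 8*o - 12) = (o + 2)*(o + 3)^2*(o^2 - o - 6) = (o + 2)^2*(o + 3)^2*(o - 3)
(2) = (u + 2)*(u^2 + 7*u + 12) = (u + 2)*(u + 4)*(u + 3)
(3) = (v - 3)*(v^2 + 5*v + 4) = (v - 3)*(v + 1)*(v + 4)
(4) = (n - 1)*(n^2 + n) = n*(n - 1)*(n + 1)
(5) = (q + 4)*(q^4 - 5*q^3 - 21*q^2 + 85*q + 100) = (q + 4)^2*(q^3 - 9*q^2 + 15*q + 25) = (q + 1)*(q + 4)^2*(q^2 - 10*q + 25) = (q - 5)*(q + 1)*(q + 4)^2*(q - 5)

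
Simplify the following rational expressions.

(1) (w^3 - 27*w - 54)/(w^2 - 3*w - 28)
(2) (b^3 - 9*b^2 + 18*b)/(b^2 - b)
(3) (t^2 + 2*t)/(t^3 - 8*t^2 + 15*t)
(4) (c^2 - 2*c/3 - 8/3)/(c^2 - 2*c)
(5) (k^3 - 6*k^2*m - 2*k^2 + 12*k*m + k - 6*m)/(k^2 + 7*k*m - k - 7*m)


(1) = (w^3 - 27*w - 54)/(w^2 - 3*w - 28)
(2) = (b^2 - 9*b + 18)/(b - 1)
(3) = (t + 2)/(t^2 - 8*t + 15)
(4) = (3*c + 4)/(3*c)
(5) = (k^2 - 6*k*m - k + 6*m)/(k + 7*m)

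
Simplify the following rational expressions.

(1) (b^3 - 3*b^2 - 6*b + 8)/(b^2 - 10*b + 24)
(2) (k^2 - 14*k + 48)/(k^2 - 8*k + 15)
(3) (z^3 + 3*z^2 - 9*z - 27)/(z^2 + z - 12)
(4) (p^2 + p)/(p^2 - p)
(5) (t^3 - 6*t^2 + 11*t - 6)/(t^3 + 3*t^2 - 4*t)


(1) = (b^2 + b - 2)/(b - 6)
(2) = (k^2 - 14*k + 48)/(k^2 - 8*k + 15)
(3) = (z^2 + 6*z + 9)/(z + 4)
(4) = (p + 1)/(p - 1)
(5) = (t^2 - 5*t + 6)/(t^2 + 4*t)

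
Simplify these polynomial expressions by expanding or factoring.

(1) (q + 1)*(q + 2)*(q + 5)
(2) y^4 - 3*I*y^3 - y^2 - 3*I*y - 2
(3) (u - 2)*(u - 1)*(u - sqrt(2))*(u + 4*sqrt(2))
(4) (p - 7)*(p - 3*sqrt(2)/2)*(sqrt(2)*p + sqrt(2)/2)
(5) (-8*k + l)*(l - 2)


(1) = q^3 + 8*q^2 + 17*q + 10
(2) = (y - 2*I)*(y - I)^2*(y + I)
(3) = u^4 - 3*u^3 + 3*sqrt(2)*u^3 - 9*sqrt(2)*u^2 - 6*u^2 + 6*sqrt(2)*u + 24*u - 16
(4) = sqrt(2)*p^3 - 13*sqrt(2)*p^2/2 - 3*p^2 - 7*sqrt(2)*p/2 + 39*p/2 + 21/2
(5) = -8*k*l + 16*k + l^2 - 2*l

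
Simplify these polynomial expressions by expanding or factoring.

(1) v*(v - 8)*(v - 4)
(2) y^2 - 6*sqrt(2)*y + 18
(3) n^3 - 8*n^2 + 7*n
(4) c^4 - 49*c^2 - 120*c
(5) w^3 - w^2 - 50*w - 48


(1) = v^3 - 12*v^2 + 32*v
(2) = (y - 3*sqrt(2))^2
(3) = n*(n - 7)*(n - 1)
(4) = c*(c - 8)*(c + 3)*(c + 5)
(5) = (w - 8)*(w + 1)*(w + 6)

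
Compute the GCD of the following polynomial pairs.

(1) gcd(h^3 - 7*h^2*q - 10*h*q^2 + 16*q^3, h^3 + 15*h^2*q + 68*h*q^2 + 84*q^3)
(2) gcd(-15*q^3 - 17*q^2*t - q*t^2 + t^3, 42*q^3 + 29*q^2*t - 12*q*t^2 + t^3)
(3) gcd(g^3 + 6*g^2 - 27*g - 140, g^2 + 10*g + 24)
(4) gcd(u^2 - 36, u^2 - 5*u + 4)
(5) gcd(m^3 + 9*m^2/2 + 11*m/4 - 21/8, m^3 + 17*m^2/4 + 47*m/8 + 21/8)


(1) = h + 2*q
(2) = gcd((-5*q + t)*(q + t)*(3*q + t), (-7*q + t)*(-6*q + t)*(q + t)) = q + t
(3) = gcd((g - 5)*(g + 4)*(g + 7), (g + 4)*(g + 6)) = g + 4
(4) = gcd((u - 6)*(u + 6), (u - 4)*(u - 1)) = 1
(5) = m + 3/2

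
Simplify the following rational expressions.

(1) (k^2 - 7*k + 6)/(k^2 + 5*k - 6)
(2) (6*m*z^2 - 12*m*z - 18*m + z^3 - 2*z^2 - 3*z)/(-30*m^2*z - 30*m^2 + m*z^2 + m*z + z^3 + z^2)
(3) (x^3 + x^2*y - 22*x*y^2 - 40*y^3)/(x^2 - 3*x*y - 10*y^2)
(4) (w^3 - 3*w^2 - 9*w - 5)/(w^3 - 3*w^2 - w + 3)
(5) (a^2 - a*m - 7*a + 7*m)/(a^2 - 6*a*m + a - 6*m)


(1) = (k - 6)/(k + 6)
(2) = (z - 3)/(-5*m + z)
(3) = x + 4*y
(4) = (w^2 - 4*w - 5)/(w^2 - 4*w + 3)
(5) = (a^2 - a*m - 7*a + 7*m)/(a^2 - 6*a*m + a - 6*m)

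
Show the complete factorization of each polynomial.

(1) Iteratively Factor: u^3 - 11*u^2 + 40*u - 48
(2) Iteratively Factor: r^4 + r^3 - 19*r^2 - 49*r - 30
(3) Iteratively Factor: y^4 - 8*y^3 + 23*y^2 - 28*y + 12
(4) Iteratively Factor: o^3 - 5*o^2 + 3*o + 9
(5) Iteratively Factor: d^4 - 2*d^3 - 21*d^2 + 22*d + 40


(1) = (u - 3)*(u^2 - 8*u + 16) = (u - 4)*(u - 3)*(u - 4)
(2) = (r - 5)*(r^3 + 6*r^2 + 11*r + 6) = (r - 5)*(r + 2)*(r^2 + 4*r + 3) = (r - 5)*(r + 1)*(r + 2)*(r + 3)
(3) = (y - 2)*(y^3 - 6*y^2 + 11*y - 6) = (y - 2)^2*(y^2 - 4*y + 3) = (y - 2)^2*(y - 1)*(y - 3)
(4) = (o - 3)*(o^2 - 2*o - 3) = (o - 3)^2*(o + 1)
(5) = (d + 1)*(d^3 - 3*d^2 - 18*d + 40) = (d + 1)*(d + 4)*(d^2 - 7*d + 10) = (d - 5)*(d + 1)*(d + 4)*(d - 2)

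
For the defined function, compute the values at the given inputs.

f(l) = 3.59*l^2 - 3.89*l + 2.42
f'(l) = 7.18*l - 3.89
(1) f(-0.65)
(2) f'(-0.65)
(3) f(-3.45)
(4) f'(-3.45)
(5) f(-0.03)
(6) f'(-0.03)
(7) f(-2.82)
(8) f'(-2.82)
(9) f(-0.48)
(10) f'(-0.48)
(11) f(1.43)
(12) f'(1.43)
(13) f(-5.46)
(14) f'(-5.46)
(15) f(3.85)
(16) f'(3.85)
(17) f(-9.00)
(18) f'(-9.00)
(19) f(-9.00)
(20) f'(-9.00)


(1) = 6.47
(2) = -8.56
(3) = 58.57
(4) = -28.66
(5) = 2.54
(6) = -4.11
(7) = 41.94
(8) = -24.14
(9) = 5.11
(10) = -7.34
(11) = 4.20
(12) = 6.38
(13) = 130.68
(14) = -43.09
(15) = 40.66
(16) = 23.75
(17) = 328.22
(18) = -68.51
(19) = 328.22
(20) = -68.51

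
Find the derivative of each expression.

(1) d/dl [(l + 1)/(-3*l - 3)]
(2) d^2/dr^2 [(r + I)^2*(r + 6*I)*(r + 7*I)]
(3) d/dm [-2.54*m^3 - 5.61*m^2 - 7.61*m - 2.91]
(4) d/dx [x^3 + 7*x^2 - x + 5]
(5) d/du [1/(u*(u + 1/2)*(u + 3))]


(1) = 0
(2) = 12*r^2 + 90*I*r - 138
(3) = -7.62*m^2 - 11.22*m - 7.61
(4) = 3*x^2 + 14*x - 1
(5) = 2*(-6*u^2 - 14*u - 3)/(u^2*(4*u^4 + 28*u^3 + 61*u^2 + 42*u + 9))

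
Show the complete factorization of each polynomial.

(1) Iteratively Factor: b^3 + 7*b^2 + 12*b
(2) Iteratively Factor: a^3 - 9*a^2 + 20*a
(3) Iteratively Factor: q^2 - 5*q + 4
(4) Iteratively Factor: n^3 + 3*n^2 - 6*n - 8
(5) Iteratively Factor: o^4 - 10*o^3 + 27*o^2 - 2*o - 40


(1) = (b + 4)*(b^2 + 3*b) = b*(b + 4)*(b + 3)
(2) = (a - 4)*(a^2 - 5*a) = a*(a - 4)*(a - 5)
(3) = (q - 1)*(q - 4)
(4) = (n + 4)*(n^2 - n - 2) = (n - 2)*(n + 4)*(n + 1)
(5) = (o - 2)*(o^3 - 8*o^2 + 11*o + 20) = (o - 5)*(o - 2)*(o^2 - 3*o - 4) = (o - 5)*(o - 2)*(o + 1)*(o - 4)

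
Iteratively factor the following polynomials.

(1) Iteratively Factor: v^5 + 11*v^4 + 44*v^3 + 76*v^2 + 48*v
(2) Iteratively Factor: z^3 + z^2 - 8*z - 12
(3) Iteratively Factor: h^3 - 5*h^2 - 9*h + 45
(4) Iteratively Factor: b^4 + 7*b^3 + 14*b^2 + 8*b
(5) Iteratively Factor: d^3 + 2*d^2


(1) = (v + 2)*(v^4 + 9*v^3 + 26*v^2 + 24*v) = (v + 2)*(v + 3)*(v^3 + 6*v^2 + 8*v) = (v + 2)^2*(v + 3)*(v^2 + 4*v) = v*(v + 2)^2*(v + 3)*(v + 4)
(2) = (z + 2)*(z^2 - z - 6) = (z - 3)*(z + 2)*(z + 2)
(3) = (h + 3)*(h^2 - 8*h + 15) = (h - 5)*(h + 3)*(h - 3)
(4) = (b)*(b^3 + 7*b^2 + 14*b + 8) = b*(b + 1)*(b^2 + 6*b + 8) = b*(b + 1)*(b + 2)*(b + 4)
(5) = (d + 2)*(d^2) = d*(d + 2)*(d)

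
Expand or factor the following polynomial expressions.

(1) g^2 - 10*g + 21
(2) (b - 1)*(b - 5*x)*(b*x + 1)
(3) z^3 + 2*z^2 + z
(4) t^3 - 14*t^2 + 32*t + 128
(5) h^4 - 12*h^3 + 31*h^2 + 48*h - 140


(1) = (g - 7)*(g - 3)
(2) = b^3*x - 5*b^2*x^2 - b^2*x + b^2 + 5*b*x^2 - 5*b*x - b + 5*x
(3) = z*(z + 1)^2
(4) = (t - 8)^2*(t + 2)
(5) = (h - 7)*(h - 5)*(h - 2)*(h + 2)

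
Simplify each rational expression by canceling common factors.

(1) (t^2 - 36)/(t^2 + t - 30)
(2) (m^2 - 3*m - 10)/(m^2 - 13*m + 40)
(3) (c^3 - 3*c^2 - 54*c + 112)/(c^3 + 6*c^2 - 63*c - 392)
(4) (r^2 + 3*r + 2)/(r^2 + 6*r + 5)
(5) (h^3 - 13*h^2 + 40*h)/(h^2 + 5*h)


(1) = (t - 6)/(t - 5)
(2) = (m + 2)/(m - 8)
(3) = (c - 2)/(c + 7)
(4) = (r + 2)/(r + 5)
(5) = (h^2 - 13*h + 40)/(h + 5)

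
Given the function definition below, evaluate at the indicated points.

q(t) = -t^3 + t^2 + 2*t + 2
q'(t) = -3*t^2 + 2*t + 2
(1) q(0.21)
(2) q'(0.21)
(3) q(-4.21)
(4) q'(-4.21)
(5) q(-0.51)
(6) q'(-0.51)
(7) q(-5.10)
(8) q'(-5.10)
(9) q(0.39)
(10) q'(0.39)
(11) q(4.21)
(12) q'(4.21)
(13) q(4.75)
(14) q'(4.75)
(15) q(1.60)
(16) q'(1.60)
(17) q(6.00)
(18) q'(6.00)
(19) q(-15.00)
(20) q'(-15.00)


(1) = 2.45
(2) = 2.29
(3) = 85.92
(4) = -59.59
(5) = 1.37
(6) = 0.20
(7) = 150.46
(8) = -86.23
(9) = 2.87
(10) = 2.32
(11) = -46.47
(12) = -42.75
(13) = -73.11
(14) = -56.19
(15) = 3.66
(16) = -2.48
(17) = -166.00
(18) = -94.00
(19) = 3572.00
(20) = -703.00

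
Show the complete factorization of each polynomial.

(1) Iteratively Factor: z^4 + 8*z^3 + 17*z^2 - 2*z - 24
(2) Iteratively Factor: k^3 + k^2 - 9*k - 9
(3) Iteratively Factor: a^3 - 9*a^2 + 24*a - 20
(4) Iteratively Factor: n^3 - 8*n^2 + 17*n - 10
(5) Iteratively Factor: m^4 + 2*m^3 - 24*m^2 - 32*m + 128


(1) = (z - 1)*(z^3 + 9*z^2 + 26*z + 24) = (z - 1)*(z + 3)*(z^2 + 6*z + 8) = (z - 1)*(z + 2)*(z + 3)*(z + 4)
(2) = (k + 3)*(k^2 - 2*k - 3) = (k - 3)*(k + 3)*(k + 1)
(3) = (a - 2)*(a^2 - 7*a + 10) = (a - 2)^2*(a - 5)
(4) = (n - 5)*(n^2 - 3*n + 2) = (n - 5)*(n - 1)*(n - 2)
(5) = (m + 4)*(m^3 - 2*m^2 - 16*m + 32) = (m - 4)*(m + 4)*(m^2 + 2*m - 8) = (m - 4)*(m + 4)^2*(m - 2)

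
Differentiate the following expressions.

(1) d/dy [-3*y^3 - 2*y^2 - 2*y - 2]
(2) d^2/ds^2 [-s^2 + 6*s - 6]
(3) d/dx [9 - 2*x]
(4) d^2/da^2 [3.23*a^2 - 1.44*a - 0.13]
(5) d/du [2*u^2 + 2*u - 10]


(1) = -9*y^2 - 4*y - 2
(2) = -2
(3) = -2
(4) = 6.46000000000000
(5) = 4*u + 2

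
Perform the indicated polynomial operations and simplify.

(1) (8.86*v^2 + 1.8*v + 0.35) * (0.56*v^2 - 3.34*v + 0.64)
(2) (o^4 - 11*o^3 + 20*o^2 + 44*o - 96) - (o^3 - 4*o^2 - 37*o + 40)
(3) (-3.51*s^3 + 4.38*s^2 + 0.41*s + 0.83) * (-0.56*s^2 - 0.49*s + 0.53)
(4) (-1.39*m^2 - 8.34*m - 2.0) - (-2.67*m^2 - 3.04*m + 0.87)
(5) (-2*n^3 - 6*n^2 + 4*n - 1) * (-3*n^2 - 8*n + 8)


(1) = 4.9616*v^4 - 28.5844*v^3 - 0.1456*v^2 - 0.017*v + 0.224
(2) = o^4 - 12*o^3 + 24*o^2 + 81*o - 136
(3) = 1.9656*s^5 - 0.7329*s^4 - 4.2361*s^3 + 1.6557*s^2 - 0.1894*s + 0.4399
(4) = 1.28*m^2 - 5.3*m - 2.87
(5) = 6*n^5 + 34*n^4 + 20*n^3 - 77*n^2 + 40*n - 8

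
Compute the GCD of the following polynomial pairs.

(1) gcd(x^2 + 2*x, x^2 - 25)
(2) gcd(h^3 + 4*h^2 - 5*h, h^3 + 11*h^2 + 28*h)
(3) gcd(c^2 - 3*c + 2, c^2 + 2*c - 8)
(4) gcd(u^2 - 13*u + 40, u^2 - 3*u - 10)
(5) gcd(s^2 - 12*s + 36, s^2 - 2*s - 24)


(1) = 1
(2) = h
(3) = gcd((c - 2)*(c - 1), (c - 2)*(c + 4)) = c - 2
(4) = u - 5
(5) = gcd((s - 6)^2, (s - 6)*(s + 4)) = s - 6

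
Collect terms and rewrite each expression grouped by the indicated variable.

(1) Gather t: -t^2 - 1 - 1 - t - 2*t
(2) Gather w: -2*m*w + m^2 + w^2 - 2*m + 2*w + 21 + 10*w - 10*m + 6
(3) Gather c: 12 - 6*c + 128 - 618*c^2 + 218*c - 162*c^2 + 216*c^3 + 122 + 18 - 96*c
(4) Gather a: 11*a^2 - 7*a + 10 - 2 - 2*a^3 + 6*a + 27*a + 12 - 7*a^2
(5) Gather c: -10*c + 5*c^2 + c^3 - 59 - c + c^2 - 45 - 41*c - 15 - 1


(1) = -t^2 - 3*t - 2
(2) = m^2 - 12*m + w^2 + w*(12 - 2*m) + 27
(3) = 216*c^3 - 780*c^2 + 116*c + 280
(4) = -2*a^3 + 4*a^2 + 26*a + 20
(5) = c^3 + 6*c^2 - 52*c - 120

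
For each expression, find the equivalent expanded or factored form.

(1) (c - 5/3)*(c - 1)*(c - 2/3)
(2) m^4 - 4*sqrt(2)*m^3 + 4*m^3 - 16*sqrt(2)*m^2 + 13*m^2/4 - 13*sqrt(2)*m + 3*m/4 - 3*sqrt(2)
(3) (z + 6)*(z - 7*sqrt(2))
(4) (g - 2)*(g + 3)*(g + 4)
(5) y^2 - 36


(1) = c^3 - 10*c^2/3 + 31*c/9 - 10/9
(2) = (m + 1/2)^2*(m + 3)*(m - 4*sqrt(2))
(3) = z^2 - 7*sqrt(2)*z + 6*z - 42*sqrt(2)
(4) = g^3 + 5*g^2 - 2*g - 24
(5) = (y - 6)*(y + 6)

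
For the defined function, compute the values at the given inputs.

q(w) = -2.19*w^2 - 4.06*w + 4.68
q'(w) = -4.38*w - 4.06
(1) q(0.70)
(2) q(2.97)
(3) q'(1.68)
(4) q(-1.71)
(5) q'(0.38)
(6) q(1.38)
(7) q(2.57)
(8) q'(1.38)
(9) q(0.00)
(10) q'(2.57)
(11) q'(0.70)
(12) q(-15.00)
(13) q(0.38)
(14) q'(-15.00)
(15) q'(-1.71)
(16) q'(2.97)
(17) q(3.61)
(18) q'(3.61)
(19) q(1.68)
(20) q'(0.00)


(1) = 0.76
(2) = -26.70
(3) = -11.42
(4) = 5.22
(5) = -5.72
(6) = -5.09
(7) = -20.22
(8) = -10.10
(9) = 4.68
(10) = -15.32
(11) = -7.13
(12) = -427.17
(13) = 2.82
(14) = 61.64
(15) = 3.43
(16) = -17.07
(17) = -38.52
(18) = -19.87
(19) = -8.32
(20) = -4.06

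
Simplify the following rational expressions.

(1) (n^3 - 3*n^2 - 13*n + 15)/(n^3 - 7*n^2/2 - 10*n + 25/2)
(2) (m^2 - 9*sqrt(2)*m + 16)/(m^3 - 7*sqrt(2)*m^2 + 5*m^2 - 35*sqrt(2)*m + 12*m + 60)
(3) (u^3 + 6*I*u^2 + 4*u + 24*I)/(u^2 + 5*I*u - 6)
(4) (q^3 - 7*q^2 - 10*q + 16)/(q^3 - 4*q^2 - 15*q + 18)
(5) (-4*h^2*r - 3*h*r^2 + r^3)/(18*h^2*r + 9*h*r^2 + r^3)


(1) = (2*n + 6)/(2*n + 5)
(2) = (m - 8*sqrt(2))/(m^2 + m*(5 - 6*sqrt(2)) - 30*sqrt(2))
(3) = (u^2 + 4*I*u + 12)/(u + 3*I)
(4) = (q^2 - 6*q - 16)/(q^2 - 3*q - 18)
(5) = (-4*h^2 - 3*h*r + r^2)/(18*h^2 + 9*h*r + r^2)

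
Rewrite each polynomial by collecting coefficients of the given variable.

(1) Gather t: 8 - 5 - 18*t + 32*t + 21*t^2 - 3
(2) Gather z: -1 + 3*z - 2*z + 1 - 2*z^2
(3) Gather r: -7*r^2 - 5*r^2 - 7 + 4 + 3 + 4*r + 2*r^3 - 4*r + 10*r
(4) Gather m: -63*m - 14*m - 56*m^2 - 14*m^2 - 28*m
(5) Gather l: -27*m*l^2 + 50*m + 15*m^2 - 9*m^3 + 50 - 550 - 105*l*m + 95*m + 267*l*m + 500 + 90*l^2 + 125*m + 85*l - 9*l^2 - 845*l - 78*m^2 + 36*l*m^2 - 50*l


(1) = 21*t^2 + 14*t
(2) = -2*z^2 + z
(3) = 2*r^3 - 12*r^2 + 10*r
(4) = -70*m^2 - 105*m
(5) = l^2*(81 - 27*m) + l*(36*m^2 + 162*m - 810) - 9*m^3 - 63*m^2 + 270*m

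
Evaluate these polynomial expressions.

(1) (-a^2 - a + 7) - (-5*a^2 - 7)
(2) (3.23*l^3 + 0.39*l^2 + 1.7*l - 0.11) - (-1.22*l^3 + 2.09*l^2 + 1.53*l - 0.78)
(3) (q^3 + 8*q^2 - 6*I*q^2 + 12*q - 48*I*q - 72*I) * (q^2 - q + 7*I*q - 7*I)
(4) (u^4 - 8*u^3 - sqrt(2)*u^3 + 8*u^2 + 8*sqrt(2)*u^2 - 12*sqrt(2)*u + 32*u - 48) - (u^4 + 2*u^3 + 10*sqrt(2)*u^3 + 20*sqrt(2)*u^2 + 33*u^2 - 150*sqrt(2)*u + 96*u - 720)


(1) = 4*a^2 - a + 14
(2) = 4.45*l^3 - 1.7*l^2 + 0.17*l + 0.67
(3) = q^5 + 7*q^4 + I*q^4 + 46*q^3 + 7*I*q^3 + 282*q^2 + 4*I*q^2 + 168*q - 12*I*q - 504
(4) = -11*sqrt(2)*u^3 - 10*u^3 - 25*u^2 - 12*sqrt(2)*u^2 - 64*u + 138*sqrt(2)*u + 672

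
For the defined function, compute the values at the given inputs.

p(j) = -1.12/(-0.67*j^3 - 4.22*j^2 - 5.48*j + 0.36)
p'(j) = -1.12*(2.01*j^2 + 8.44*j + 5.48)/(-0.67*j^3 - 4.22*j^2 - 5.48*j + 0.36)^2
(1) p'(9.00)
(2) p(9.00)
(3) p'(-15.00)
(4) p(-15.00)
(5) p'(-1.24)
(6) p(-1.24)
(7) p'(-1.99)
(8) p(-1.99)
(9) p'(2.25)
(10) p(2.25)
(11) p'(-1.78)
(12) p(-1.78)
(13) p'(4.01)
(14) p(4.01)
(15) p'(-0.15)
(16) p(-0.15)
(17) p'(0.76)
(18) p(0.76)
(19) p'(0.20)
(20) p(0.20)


(1) = -0.00
(2) = 0.00
(3) = -0.00
(4) = -0.00
(5) = 0.56
(6) = -0.58
(7) = 135.71
(8) = 6.73
(9) = -0.02
(10) = 0.03
(11) = 13.03
(12) = -2.14
(13) = -0.00
(14) = 0.01
(15) = -4.02
(16) = -1.03
(17) = -0.34
(18) = 0.17
(19) = -9.80
(20) = 1.23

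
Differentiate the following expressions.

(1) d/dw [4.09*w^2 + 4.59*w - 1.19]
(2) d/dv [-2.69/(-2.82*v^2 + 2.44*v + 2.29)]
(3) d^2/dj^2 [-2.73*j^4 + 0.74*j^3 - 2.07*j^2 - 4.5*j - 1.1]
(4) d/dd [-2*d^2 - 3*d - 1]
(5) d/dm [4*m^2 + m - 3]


(1) = 8.18*w + 4.59
(2) = (6.5636 - 15.1716*v)/(-2.82*v^2 + 2.44*v + 2.29)^2
(3) = -32.76*j^2 + 4.44*j - 4.14
(4) = -4*d - 3
(5) = 8*m + 1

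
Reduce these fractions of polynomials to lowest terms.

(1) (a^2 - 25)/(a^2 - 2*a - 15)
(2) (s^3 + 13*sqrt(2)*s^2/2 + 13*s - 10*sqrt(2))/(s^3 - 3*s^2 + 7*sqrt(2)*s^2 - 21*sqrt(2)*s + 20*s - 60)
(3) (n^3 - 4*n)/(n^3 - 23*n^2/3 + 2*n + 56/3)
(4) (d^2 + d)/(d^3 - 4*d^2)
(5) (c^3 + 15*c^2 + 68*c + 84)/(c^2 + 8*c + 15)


(1) = (a + 5)/(a + 3)
(2) = (2*s - sqrt(2))/(2*s - 6)
(3) = (3*n^2 + 6*n)/(3*n^2 - 17*n - 28)
(4) = (d + 1)/(d^2 - 4*d)
(5) = (c^3 + 15*c^2 + 68*c + 84)/(c^2 + 8*c + 15)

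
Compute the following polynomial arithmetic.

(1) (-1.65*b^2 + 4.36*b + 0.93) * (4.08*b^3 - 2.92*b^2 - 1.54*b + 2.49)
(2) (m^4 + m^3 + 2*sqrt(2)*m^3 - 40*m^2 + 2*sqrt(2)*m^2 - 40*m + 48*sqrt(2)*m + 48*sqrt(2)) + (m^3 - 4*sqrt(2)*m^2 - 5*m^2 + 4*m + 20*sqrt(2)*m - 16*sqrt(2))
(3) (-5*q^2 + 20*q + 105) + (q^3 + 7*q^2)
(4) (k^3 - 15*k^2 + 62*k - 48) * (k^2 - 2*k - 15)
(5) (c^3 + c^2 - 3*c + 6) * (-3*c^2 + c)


(1) = -6.732*b^5 + 22.6068*b^4 - 6.3958*b^3 - 13.5385*b^2 + 9.4242*b + 2.3157
(2) = m^4 + 2*m^3 + 2*sqrt(2)*m^3 - 45*m^2 - 2*sqrt(2)*m^2 - 36*m + 68*sqrt(2)*m + 32*sqrt(2)
(3) = q^3 + 2*q^2 + 20*q + 105
(4) = k^5 - 17*k^4 + 77*k^3 + 53*k^2 - 834*k + 720
(5) = -3*c^5 - 2*c^4 + 10*c^3 - 21*c^2 + 6*c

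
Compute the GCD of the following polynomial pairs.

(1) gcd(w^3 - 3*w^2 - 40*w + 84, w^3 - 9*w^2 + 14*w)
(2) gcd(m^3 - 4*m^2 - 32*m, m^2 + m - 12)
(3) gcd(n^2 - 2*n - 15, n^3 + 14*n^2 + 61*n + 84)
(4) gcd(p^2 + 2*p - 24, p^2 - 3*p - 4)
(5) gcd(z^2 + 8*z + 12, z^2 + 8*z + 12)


(1) = gcd((w - 7)*(w - 2)*(w + 6), w*(w - 7)*(w - 2)) = w^2 - 9*w + 14
(2) = m + 4
(3) = n + 3
(4) = gcd((p - 4)*(p + 6), (p - 4)*(p + 1)) = p - 4
(5) = z^2 + 8*z + 12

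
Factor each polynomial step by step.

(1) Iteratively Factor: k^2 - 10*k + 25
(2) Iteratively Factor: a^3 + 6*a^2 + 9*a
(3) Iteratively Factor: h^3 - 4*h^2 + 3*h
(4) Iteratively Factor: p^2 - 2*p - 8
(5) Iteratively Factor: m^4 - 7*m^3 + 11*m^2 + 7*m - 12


(1) = (k - 5)*(k - 5)
(2) = (a)*(a^2 + 6*a + 9) = a*(a + 3)*(a + 3)
(3) = (h - 1)*(h^2 - 3*h) = h*(h - 1)*(h - 3)
(4) = (p - 4)*(p + 2)
(5) = (m - 1)*(m^3 - 6*m^2 + 5*m + 12) = (m - 4)*(m - 1)*(m^2 - 2*m - 3) = (m - 4)*(m - 1)*(m + 1)*(m - 3)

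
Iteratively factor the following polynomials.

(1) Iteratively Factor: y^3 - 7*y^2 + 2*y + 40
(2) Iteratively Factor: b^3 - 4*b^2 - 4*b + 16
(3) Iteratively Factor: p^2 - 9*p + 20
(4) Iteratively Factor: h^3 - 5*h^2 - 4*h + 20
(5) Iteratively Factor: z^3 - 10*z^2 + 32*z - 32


(1) = (y - 4)*(y^2 - 3*y - 10) = (y - 5)*(y - 4)*(y + 2)
(2) = (b - 4)*(b^2 - 4) = (b - 4)*(b + 2)*(b - 2)
(3) = (p - 5)*(p - 4)
(4) = (h + 2)*(h^2 - 7*h + 10) = (h - 2)*(h + 2)*(h - 5)
(5) = (z - 4)*(z^2 - 6*z + 8) = (z - 4)^2*(z - 2)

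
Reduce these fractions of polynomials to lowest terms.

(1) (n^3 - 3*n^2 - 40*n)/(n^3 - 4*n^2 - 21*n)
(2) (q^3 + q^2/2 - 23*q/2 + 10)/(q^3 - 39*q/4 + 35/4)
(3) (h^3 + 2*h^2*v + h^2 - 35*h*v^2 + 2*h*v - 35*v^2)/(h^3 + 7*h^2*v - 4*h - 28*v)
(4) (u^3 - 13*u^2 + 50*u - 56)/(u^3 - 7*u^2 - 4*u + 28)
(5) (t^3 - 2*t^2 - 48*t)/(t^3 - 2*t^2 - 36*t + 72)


(1) = (n^2 - 3*n - 40)/(n^2 - 4*n - 21)
(2) = (2*q + 8)/(2*q + 7)
(3) = (h^2 - 5*h*v + h - 5*v)/(h^2 - 4)
(4) = (u - 4)/(u + 2)
(5) = (t^2 - 8*t)/(t^2 - 8*t + 12)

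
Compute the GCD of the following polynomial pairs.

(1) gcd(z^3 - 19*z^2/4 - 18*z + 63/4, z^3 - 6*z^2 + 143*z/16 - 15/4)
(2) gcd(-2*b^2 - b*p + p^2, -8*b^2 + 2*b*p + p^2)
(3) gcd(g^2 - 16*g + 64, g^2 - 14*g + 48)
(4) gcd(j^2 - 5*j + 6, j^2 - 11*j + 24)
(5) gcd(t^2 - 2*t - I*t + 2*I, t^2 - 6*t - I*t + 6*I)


(1) = z - 3/4
(2) = -2*b + p
(3) = g - 8
(4) = gcd((j - 3)*(j - 2), (j - 8)*(j - 3)) = j - 3
(5) = gcd((t - 2)*(t - I), (t - 6)*(t - I)) = t - I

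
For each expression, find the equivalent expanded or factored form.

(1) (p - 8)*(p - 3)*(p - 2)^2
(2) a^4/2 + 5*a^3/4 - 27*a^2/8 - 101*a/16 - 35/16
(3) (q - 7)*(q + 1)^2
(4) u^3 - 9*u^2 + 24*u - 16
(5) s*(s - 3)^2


(1) = p^4 - 15*p^3 + 72*p^2 - 140*p + 96
(2) = (a/2 + 1/2)*(a - 5/2)*(a + 1/2)*(a + 7/2)
(3) = q^3 - 5*q^2 - 13*q - 7
(4) = (u - 4)^2*(u - 1)
(5) = s^3 - 6*s^2 + 9*s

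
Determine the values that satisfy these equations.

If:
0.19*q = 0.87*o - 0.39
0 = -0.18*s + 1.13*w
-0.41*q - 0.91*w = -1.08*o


Then:
o = 1.05544554455446 - 1.14125412541254*w
q = 2.78019801980198 - 5.22574257425743*w
s = 6.27777777777778*w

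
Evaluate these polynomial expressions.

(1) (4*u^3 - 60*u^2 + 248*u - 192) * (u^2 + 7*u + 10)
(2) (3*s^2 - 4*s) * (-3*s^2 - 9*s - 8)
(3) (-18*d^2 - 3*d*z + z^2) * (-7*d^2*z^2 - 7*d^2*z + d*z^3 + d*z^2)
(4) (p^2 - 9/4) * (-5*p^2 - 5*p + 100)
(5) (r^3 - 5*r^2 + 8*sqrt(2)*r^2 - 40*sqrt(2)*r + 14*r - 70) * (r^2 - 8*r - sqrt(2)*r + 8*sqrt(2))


(1) = 4*u^5 - 32*u^4 - 132*u^3 + 944*u^2 + 1136*u - 1920
(2) = -9*s^4 - 15*s^3 + 12*s^2 + 32*s
(3) = 126*d^4*z^2 + 126*d^4*z + 3*d^3*z^3 + 3*d^3*z^2 - 10*d^2*z^4 - 10*d^2*z^3 + d*z^5 + d*z^4
(4) = -5*p^4 - 5*p^3 + 445*p^2/4 + 45*p/4 - 225
(5) = r^5 - 13*r^4 + 7*sqrt(2)*r^4 - 91*sqrt(2)*r^3 + 38*r^3 + 26*r^2 + 266*sqrt(2)*r^2 - 80*r + 182*sqrt(2)*r - 560*sqrt(2)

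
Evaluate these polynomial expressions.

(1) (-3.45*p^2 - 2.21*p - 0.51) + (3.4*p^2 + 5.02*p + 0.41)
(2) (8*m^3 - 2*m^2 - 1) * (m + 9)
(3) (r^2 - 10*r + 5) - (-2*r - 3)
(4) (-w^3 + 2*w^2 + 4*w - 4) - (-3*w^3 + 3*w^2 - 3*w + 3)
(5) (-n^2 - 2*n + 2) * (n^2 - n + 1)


(1) = -0.05*p^2 + 2.81*p - 0.1
(2) = 8*m^4 + 70*m^3 - 18*m^2 - m - 9
(3) = r^2 - 8*r + 8
(4) = 2*w^3 - w^2 + 7*w - 7
(5) = -n^4 - n^3 + 3*n^2 - 4*n + 2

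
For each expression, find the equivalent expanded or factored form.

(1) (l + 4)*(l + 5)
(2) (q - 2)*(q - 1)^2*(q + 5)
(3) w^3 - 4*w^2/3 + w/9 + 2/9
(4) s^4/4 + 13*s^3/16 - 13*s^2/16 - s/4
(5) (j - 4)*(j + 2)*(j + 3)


(1) = l^2 + 9*l + 20
(2) = q^4 + q^3 - 15*q^2 + 23*q - 10
(3) = (w - 1)*(w - 2/3)*(w + 1/3)
(4) = s*(s/4 + 1)*(s - 1)*(s + 1/4)
(5) = j^3 + j^2 - 14*j - 24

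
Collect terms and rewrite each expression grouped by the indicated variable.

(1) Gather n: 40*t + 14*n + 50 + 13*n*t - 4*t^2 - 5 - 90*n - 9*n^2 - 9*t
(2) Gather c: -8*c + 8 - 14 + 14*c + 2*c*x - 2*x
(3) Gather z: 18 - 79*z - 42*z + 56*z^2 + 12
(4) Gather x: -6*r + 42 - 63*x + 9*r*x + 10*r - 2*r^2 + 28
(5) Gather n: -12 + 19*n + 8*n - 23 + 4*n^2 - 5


(1) = -9*n^2 + n*(13*t - 76) - 4*t^2 + 31*t + 45
(2) = c*(2*x + 6) - 2*x - 6
(3) = 56*z^2 - 121*z + 30
(4) = -2*r^2 + 4*r + x*(9*r - 63) + 70
(5) = 4*n^2 + 27*n - 40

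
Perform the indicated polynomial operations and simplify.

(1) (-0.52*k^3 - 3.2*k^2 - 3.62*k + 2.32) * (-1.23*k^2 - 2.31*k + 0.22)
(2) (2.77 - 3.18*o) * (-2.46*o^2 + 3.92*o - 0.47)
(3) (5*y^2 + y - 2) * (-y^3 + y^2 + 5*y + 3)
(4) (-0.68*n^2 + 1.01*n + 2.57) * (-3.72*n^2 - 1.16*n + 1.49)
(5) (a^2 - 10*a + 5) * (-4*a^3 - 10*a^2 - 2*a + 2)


(1) = 0.6396*k^5 + 5.1372*k^4 + 11.7302*k^3 + 4.8046*k^2 - 6.1556*k + 0.5104
(2) = 7.8228*o^3 - 19.2798*o^2 + 12.353*o - 1.3019
(3) = -5*y^5 + 4*y^4 + 28*y^3 + 18*y^2 - 7*y - 6
(4) = 2.5296*n^4 - 2.9684*n^3 - 11.7452*n^2 - 1.4763*n + 3.8293
(5) = -4*a^5 + 30*a^4 + 78*a^3 - 28*a^2 - 30*a + 10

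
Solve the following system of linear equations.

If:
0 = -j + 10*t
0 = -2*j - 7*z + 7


Then:
j = 7/2 - 7*z/2
t = 7/20 - 7*z/20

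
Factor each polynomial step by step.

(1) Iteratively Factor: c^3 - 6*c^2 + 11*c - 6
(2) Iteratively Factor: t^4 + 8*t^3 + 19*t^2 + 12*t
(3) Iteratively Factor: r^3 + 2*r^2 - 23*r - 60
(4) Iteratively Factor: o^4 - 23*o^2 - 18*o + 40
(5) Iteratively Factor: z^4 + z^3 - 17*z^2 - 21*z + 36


(1) = (c - 3)*(c^2 - 3*c + 2) = (c - 3)*(c - 1)*(c - 2)
(2) = (t)*(t^3 + 8*t^2 + 19*t + 12) = t*(t + 1)*(t^2 + 7*t + 12) = t*(t + 1)*(t + 3)*(t + 4)
(3) = (r - 5)*(r^2 + 7*r + 12) = (r - 5)*(r + 3)*(r + 4)
(4) = (o - 1)*(o^3 + o^2 - 22*o - 40) = (o - 1)*(o + 4)*(o^2 - 3*o - 10) = (o - 5)*(o - 1)*(o + 4)*(o + 2)
(5) = (z + 3)*(z^3 - 2*z^2 - 11*z + 12) = (z - 1)*(z + 3)*(z^2 - z - 12) = (z - 4)*(z - 1)*(z + 3)*(z + 3)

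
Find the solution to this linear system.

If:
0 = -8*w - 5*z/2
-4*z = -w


Then:
w = 0
z = 0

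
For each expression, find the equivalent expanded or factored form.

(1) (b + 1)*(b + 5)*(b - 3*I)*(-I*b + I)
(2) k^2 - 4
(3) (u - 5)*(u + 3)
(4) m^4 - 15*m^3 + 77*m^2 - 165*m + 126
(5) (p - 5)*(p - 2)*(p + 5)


(1) = -I*b^4 - 3*b^3 - 5*I*b^3 - 15*b^2 + I*b^2 + 3*b + 5*I*b + 15
(2) = (k - 2)*(k + 2)
(3) = u^2 - 2*u - 15
(4) = (m - 7)*(m - 3)^2*(m - 2)
(5) = p^3 - 2*p^2 - 25*p + 50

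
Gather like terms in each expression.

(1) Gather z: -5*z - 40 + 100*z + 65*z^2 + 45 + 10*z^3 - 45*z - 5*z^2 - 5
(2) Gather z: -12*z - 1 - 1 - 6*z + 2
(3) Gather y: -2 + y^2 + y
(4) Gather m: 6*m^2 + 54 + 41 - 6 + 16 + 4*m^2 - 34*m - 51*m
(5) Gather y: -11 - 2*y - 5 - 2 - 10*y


(1) = 10*z^3 + 60*z^2 + 50*z
(2) = -18*z
(3) = y^2 + y - 2
(4) = 10*m^2 - 85*m + 105
(5) = -12*y - 18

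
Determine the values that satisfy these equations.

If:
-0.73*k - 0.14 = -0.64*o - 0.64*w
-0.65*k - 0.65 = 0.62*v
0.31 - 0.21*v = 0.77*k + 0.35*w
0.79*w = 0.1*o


Then:
k = 0.88
o = 1.08
v = -1.97
w = 0.14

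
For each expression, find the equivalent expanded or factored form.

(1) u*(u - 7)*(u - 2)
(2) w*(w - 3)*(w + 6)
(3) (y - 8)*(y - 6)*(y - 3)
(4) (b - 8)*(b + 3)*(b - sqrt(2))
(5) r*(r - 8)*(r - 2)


(1) = u^3 - 9*u^2 + 14*u
(2) = w^3 + 3*w^2 - 18*w
(3) = y^3 - 17*y^2 + 90*y - 144
(4) = b^3 - 5*b^2 - sqrt(2)*b^2 - 24*b + 5*sqrt(2)*b + 24*sqrt(2)
(5) = r^3 - 10*r^2 + 16*r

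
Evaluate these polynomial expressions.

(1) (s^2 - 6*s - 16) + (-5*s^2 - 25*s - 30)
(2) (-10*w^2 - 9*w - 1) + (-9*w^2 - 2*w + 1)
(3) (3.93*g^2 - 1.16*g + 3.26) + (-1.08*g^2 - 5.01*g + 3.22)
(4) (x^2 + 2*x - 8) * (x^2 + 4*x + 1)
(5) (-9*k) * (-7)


(1) = -4*s^2 - 31*s - 46
(2) = -19*w^2 - 11*w
(3) = 2.85*g^2 - 6.17*g + 6.48
(4) = x^4 + 6*x^3 + x^2 - 30*x - 8
(5) = 63*k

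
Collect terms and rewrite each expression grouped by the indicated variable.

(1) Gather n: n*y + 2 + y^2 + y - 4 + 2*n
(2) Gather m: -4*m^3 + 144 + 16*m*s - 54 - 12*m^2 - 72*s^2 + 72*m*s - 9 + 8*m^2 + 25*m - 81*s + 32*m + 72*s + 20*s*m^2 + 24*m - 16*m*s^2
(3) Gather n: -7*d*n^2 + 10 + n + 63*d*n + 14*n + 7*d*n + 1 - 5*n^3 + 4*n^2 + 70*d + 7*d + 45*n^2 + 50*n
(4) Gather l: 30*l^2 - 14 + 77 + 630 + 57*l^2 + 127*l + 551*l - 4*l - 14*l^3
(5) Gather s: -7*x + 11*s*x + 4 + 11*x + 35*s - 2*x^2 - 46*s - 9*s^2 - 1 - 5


(1) = n*(y + 2) + y^2 + y - 2
(2) = -4*m^3 + m^2*(20*s - 4) + m*(-16*s^2 + 88*s + 81) - 72*s^2 - 9*s + 81
(3) = 77*d - 5*n^3 + n^2*(49 - 7*d) + n*(70*d + 65) + 11
(4) = -14*l^3 + 87*l^2 + 674*l + 693
(5) = -9*s^2 + s*(11*x - 11) - 2*x^2 + 4*x - 2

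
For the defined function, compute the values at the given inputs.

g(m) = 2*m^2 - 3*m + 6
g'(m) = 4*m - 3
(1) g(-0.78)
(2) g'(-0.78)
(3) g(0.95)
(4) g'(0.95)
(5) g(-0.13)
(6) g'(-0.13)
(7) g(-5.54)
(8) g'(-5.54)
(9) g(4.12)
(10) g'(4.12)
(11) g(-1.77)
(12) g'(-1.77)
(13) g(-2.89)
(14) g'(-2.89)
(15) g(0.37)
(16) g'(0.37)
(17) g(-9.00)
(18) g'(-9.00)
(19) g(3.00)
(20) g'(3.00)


(1) = 9.56
(2) = -6.12
(3) = 4.96
(4) = 0.80
(5) = 6.42
(6) = -3.52
(7) = 84.00
(8) = -25.16
(9) = 27.59
(10) = 13.48
(11) = 17.58
(12) = -10.08
(13) = 31.37
(14) = -14.56
(15) = 5.16
(16) = -1.52
(17) = 195.00
(18) = -39.00
(19) = 15.00
(20) = 9.00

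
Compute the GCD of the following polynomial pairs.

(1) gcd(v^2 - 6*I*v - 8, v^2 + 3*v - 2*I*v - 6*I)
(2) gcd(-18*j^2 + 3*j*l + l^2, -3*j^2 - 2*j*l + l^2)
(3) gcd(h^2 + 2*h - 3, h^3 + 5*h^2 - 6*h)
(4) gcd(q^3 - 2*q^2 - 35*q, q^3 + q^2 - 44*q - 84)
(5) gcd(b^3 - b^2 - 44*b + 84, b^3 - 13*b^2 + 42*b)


(1) = v - 2*I
(2) = gcd((-3*j + l)*(6*j + l), (-3*j + l)*(j + l)) = 3*j - l
(3) = gcd((h - 1)*(h + 3), h*(h - 1)*(h + 6)) = h - 1
(4) = gcd(q*(q - 7)*(q + 5), (q - 7)*(q + 2)*(q + 6)) = q - 7
(5) = b - 6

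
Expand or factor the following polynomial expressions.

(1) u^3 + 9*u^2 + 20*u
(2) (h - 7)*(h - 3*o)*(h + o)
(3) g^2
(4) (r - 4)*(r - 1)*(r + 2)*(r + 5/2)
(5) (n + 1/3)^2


(1) = u*(u + 4)*(u + 5)
(2) = h^3 - 2*h^2*o - 7*h^2 - 3*h*o^2 + 14*h*o + 21*o^2
(3) = g^2
(4) = r^4 - r^3/2 - 27*r^2/2 - 7*r + 20
(5) = n^2 + 2*n/3 + 1/9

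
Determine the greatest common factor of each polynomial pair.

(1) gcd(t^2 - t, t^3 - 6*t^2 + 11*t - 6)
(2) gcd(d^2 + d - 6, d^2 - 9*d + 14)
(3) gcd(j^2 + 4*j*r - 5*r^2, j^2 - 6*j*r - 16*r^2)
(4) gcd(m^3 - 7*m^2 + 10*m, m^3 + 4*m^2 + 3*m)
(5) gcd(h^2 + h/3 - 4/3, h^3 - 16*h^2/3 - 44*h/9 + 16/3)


(1) = gcd(t*(t - 1), (t - 3)*(t - 2)*(t - 1)) = t - 1
(2) = gcd((d - 2)*(d + 3), (d - 7)*(d - 2)) = d - 2
(3) = 1
(4) = m
(5) = gcd((h - 1)*(h + 4/3), (h - 6)*(h - 2/3)*(h + 4/3)) = h + 4/3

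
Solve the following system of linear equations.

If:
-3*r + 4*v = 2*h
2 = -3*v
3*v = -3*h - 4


Then:
h = -2/3
r = -4/9
v = -2/3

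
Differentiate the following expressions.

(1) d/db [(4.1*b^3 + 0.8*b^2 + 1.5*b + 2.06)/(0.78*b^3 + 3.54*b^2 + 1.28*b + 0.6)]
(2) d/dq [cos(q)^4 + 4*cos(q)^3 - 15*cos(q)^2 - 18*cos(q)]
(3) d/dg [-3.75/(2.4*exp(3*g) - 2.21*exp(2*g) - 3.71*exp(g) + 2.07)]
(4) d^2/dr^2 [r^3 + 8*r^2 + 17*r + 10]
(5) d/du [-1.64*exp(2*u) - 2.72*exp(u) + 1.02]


(1) = (13.89*b^4 + 8.156*b^3 - 1.7264*b^2 - 13.6248*b - 1.7368)/(0.6084*b^6 + 5.5224*b^5 + 14.5284*b^4 + 9.9984*b^3 + 5.8864*b^2 + 1.536*b + 0.36)
(2) = 2*(-2*cos(q)^3 - 6*cos(q)^2 + 15*cos(q) + 9)*sin(q)
(3) = (27.0*exp(2*g) - 16.575*exp(g) - 13.9125)*exp(g)/(2.4*exp(3*g) - 2.21*exp(2*g) - 3.71*exp(g) + 2.07)^2
(4) = 6*r + 16
(5) = (-3.28*exp(u) - 2.72)*exp(u)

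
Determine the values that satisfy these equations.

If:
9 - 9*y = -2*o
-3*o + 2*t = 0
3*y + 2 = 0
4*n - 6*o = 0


Then:
n = -45/4
o = -15/2
t = -45/4
y = -2/3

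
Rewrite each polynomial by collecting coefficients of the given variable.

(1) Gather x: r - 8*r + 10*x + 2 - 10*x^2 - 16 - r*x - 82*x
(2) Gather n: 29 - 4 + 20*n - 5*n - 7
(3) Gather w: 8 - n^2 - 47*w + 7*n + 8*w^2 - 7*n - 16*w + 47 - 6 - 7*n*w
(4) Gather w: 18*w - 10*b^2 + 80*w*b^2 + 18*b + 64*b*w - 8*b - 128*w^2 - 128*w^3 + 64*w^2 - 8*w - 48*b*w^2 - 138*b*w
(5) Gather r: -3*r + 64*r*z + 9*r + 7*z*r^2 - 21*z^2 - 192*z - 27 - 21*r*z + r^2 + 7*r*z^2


(1) = -7*r - 10*x^2 + x*(-r - 72) - 14
(2) = 15*n + 18
(3) = -n^2 + 8*w^2 + w*(-7*n - 63) + 49
(4) = -10*b^2 + 10*b - 128*w^3 + w^2*(-48*b - 64) + w*(80*b^2 - 74*b + 10)
(5) = r^2*(7*z + 1) + r*(7*z^2 + 43*z + 6) - 21*z^2 - 192*z - 27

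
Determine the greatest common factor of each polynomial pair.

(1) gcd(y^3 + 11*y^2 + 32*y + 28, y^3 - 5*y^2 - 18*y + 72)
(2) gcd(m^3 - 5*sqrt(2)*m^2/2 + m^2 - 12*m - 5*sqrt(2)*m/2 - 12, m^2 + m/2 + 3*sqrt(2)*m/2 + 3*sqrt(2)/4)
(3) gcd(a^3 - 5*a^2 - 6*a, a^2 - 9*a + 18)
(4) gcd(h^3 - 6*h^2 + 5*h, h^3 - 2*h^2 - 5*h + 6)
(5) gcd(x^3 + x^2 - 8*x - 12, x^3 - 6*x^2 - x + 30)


(1) = gcd((y + 2)^2*(y + 7), (y - 6)*(y - 3)*(y + 4)) = 1
(2) = m + 3*sqrt(2)/2
(3) = gcd(a*(a - 6)*(a + 1), (a - 6)*(a - 3)) = a - 6
(4) = gcd(h*(h - 5)*(h - 1), (h - 3)*(h - 1)*(h + 2)) = h - 1
(5) = gcd((x - 3)*(x + 2)^2, (x - 5)*(x - 3)*(x + 2)) = x^2 - x - 6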